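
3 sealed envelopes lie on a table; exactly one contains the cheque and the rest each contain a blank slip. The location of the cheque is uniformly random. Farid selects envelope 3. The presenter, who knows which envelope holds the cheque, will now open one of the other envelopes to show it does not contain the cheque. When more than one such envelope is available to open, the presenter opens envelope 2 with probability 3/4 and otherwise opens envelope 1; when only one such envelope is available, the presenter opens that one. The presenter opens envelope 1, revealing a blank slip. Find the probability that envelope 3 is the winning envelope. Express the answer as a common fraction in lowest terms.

Consider each possible location of the cheque in turn.
If it is in envelope 1 (prior 1/3): the presenter opened envelope 1, so this case is ruled out; weight (1/3)·0 = 0.
If it is in envelope 2 (prior 1/3): only envelope 1 is available, probability 1; weight (1/3)·1 = 1/3.
If it is in envelope 3 (prior 1/3): envelope 2 is available but not opened, probability 1/4; weight (1/3)·(1/4) = 1/12.
The weights sum to 5/12.
So P(the cheque in envelope 3 | the presenter opened envelope 1) = (1/12) / (5/12) = 1/5.

1/5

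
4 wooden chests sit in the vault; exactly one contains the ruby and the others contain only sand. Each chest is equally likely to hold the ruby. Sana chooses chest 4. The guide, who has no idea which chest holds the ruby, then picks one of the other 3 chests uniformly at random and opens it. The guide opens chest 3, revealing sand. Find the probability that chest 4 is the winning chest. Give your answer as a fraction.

1/3

Consider each possible location of the ruby in turn.
If it is in any of chests 1, 2, and 4 (prior 1/4 each): the guide picks chest 3 with probability 1/3 regardless, and it is not the prize; weight (1/4)·(1/3) = 1/12 each.
If it is in chest 3 (prior 1/4): the guide opened chest 3, so this case is ruled out; weight (1/4)·0 = 0.
The weights sum to 1/4.
So P(the ruby in chest 4 | the guide opened chest 3) = (1/12) / (1/4) = 1/3.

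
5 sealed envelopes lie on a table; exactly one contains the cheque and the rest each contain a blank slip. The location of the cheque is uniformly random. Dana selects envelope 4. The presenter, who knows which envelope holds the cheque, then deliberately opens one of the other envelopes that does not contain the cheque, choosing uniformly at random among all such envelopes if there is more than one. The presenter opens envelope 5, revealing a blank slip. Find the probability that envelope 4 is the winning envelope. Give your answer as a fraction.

1/5

Apply Bayes' rule, conditioning on where the cheque actually is.
If it is in any of envelopes 1, 2, and 3 (prior 1/5 each): the presenter has 3 equally likely choices, so probability 1/3; weight (1/5)·(1/3) = 1/15 each.
If it is in envelope 4 (prior 1/5): the presenter has 4 equally likely choices, so probability 1/4; weight (1/5)·(1/4) = 1/20.
If it is in envelope 5 (prior 1/5): the presenter opened envelope 5, so this case is ruled out; weight (1/5)·0 = 0.
The weights sum to 1/4.
So P(the cheque in envelope 4 | the presenter opened envelope 5) = (1/20) / (1/4) = 1/5.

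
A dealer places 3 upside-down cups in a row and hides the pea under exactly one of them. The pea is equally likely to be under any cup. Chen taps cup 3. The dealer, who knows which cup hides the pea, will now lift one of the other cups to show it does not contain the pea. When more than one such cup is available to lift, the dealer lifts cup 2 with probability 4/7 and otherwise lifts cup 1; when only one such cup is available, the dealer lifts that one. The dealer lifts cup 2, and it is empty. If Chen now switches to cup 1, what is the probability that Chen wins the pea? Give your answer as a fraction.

7/11

Consider each possible location of the pea in turn.
If it is under cup 1 (prior 1/3): only cup 2 is available, probability 1; weight (1/3)·1 = 1/3.
If it is under cup 2 (prior 1/3): the dealer opened cup 2, so this case is ruled out; weight (1/3)·0 = 0.
If it is under cup 3 (prior 1/3): cup 2 is available, opened with probability 4/7; weight (1/3)·(4/7) = 4/21.
The weights sum to 11/21.
So P(the pea under cup 1 | the dealer opened cup 2) = (1/3) / (11/21) = 7/11.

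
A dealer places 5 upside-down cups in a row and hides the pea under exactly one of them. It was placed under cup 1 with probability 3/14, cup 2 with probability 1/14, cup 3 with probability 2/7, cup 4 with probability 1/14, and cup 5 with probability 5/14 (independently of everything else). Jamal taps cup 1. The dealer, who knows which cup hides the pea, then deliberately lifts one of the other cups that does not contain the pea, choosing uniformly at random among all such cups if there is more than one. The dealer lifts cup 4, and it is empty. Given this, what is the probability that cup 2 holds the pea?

Consider each possible location of the pea in turn.
If it is under cup 1 (prior 3/14): the dealer has 4 equally likely choices, so probability 1/4; weight (3/14)·(1/4) = 3/56.
If it is under cup 2 (prior 1/14): the dealer has 3 equally likely choices, so probability 1/3; weight (1/14)·(1/3) = 1/42.
If it is under cup 3 (prior 2/7): the dealer has 3 equally likely choices, so probability 1/3; weight (2/7)·(1/3) = 2/21.
If it is under cup 4 (prior 1/14): the dealer opened cup 4, so this case is ruled out; weight (1/14)·0 = 0.
If it is under cup 5 (prior 5/14): the dealer has 3 equally likely choices, so probability 1/3; weight (5/14)·(1/3) = 5/42.
The weights sum to 7/24.
So P(the pea under cup 2 | the dealer opened cup 4) = (1/42) / (7/24) = 4/49.

4/49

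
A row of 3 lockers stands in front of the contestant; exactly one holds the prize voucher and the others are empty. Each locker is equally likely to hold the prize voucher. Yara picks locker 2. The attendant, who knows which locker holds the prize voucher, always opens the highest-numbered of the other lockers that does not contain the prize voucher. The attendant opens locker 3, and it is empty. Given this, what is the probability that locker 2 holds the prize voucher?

Consider each possible location of the prize voucher in turn.
If it is in either of lockers 1 and 2 (prior 1/3 each): locker 3 is the highest-numbered option available, probability 1; weight (1/3)·1 = 1/3 each.
If it is in locker 3 (prior 1/3): the attendant opened locker 3, so this case is ruled out; weight (1/3)·0 = 0.
The weights sum to 2/3.
So P(the prize voucher in locker 2 | the attendant opened locker 3) = (1/3) / (2/3) = 1/2.

1/2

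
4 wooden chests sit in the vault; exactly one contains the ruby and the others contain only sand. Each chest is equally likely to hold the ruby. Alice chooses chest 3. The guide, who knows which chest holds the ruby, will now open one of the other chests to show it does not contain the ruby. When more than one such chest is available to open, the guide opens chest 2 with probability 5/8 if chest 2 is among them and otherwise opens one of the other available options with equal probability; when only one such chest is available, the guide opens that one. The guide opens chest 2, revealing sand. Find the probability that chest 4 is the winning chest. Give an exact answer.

Consider each possible location of the ruby in turn.
If it is in any of chests 1, 3, and 4 (prior 1/4 each): chest 2 is available, opened with probability 5/8; weight (1/4)·(5/8) = 5/32 each.
If it is in chest 2 (prior 1/4): the guide opened chest 2, so this case is ruled out; weight (1/4)·0 = 0.
The weights sum to 15/32.
So P(the ruby in chest 4 | the guide opened chest 2) = (5/32) / (15/32) = 1/3.

1/3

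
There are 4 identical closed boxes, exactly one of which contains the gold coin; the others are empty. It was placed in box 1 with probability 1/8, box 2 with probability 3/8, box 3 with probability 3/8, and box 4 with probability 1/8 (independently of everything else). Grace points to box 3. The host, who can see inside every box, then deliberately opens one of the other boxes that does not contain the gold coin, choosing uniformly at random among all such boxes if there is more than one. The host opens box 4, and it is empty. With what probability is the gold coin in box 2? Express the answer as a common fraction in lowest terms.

Apply Bayes' rule, conditioning on where the gold coin actually is.
If it is in box 1 (prior 1/8): the host has 2 equally likely choices, so probability 1/2; weight (1/8)·(1/2) = 1/16.
If it is in box 2 (prior 3/8): the host has 2 equally likely choices, so probability 1/2; weight (3/8)·(1/2) = 3/16.
If it is in box 3 (prior 3/8): the host has 3 equally likely choices, so probability 1/3; weight (3/8)·(1/3) = 1/8.
If it is in box 4 (prior 1/8): the host opened box 4, so this case is ruled out; weight (1/8)·0 = 0.
The weights sum to 3/8.
So P(the gold coin in box 2 | the host opened box 4) = (3/16) / (3/8) = 1/2.

1/2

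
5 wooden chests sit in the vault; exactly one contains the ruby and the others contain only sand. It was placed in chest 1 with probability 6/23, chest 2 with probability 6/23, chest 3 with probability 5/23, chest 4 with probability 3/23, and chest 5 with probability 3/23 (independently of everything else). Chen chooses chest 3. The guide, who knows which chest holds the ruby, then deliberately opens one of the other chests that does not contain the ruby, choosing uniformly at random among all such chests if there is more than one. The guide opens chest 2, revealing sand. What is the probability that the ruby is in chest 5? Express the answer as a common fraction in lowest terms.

Condition on the true location of the ruby.
If it is in chest 1 (prior 6/23): the guide has 3 equally likely choices, so probability 1/3; weight (6/23)·(1/3) = 2/23.
If it is in chest 2 (prior 6/23): the guide opened chest 2, so this case is ruled out; weight (6/23)·0 = 0.
If it is in chest 3 (prior 5/23): the guide has 4 equally likely choices, so probability 1/4; weight (5/23)·(1/4) = 5/92.
If it is in either of chests 4 and 5 (prior 3/23 each): the guide has 3 equally likely choices, so probability 1/3; weight (3/23)·(1/3) = 1/23 each.
The weights sum to 21/92.
So P(the ruby in chest 5 | the guide opened chest 2) = (1/23) / (21/92) = 4/21.

4/21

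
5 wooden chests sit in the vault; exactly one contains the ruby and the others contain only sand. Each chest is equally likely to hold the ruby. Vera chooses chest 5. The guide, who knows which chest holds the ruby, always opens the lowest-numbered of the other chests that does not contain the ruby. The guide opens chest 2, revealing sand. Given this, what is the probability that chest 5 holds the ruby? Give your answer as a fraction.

Condition on the true location of the ruby.
If it is in chest 1 (prior 1/5): chest 2 is the lowest-numbered option available, probability 1; weight (1/5)·1 = 1/5.
If it is in chest 2 (prior 1/5): the guide opened chest 2, so this case is ruled out; weight (1/5)·0 = 0.
If it is in any of chests 3, 4, and 5 (prior 1/5 each): the guide would have opened chest 1 instead, probability 0; weight (1/5)·0 = 0 each.
The weights sum to 1/5.
So P(the ruby in chest 5 | the guide opened chest 2) = 0 / (1/5) = 0.

0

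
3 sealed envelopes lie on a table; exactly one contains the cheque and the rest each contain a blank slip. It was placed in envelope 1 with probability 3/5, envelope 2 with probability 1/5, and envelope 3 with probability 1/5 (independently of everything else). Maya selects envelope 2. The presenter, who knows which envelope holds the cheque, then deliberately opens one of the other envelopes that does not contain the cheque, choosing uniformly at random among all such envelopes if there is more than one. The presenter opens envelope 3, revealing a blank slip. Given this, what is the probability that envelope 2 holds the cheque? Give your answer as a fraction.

Condition on the true location of the cheque.
If it is in envelope 1 (prior 3/5): the presenter has no choice, probability 1; weight (3/5)·1 = 3/5.
If it is in envelope 2 (prior 1/5): the presenter has 2 equally likely choices, so probability 1/2; weight (1/5)·(1/2) = 1/10.
If it is in envelope 3 (prior 1/5): the presenter opened envelope 3, so this case is ruled out; weight (1/5)·0 = 0.
The weights sum to 7/10.
So P(the cheque in envelope 2 | the presenter opened envelope 3) = (1/10) / (7/10) = 1/7.

1/7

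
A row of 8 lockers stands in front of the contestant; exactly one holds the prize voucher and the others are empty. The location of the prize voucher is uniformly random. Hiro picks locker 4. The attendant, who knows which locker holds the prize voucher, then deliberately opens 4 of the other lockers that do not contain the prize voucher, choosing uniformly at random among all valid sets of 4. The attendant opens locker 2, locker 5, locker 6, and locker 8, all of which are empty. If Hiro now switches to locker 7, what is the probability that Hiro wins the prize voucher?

Consider each possible location of the prize voucher in turn.
If it is in any of lockers 1, 3, and 7 (prior 1/8 each): the attendant has 15 equally likely choices, so probability 1/15; weight (1/8)·(1/15) = 1/120 each.
If it is in any of lockers 2, 5, 6, and 8 (prior 1/8 each): that locker was opened and seen not to hold the prize — ruled out; weight (1/8)·0 = 0 each.
If it is in locker 4 (prior 1/8): the attendant has 35 equally likely choices, so probability 1/35; weight (1/8)·(1/35) = 1/280.
The weights sum to 1/35.
So P(the prize voucher in locker 7 | the attendant opened locker 2, locker 5, locker 6, and locker 8) = (1/120) / (1/35) = 7/24.

7/24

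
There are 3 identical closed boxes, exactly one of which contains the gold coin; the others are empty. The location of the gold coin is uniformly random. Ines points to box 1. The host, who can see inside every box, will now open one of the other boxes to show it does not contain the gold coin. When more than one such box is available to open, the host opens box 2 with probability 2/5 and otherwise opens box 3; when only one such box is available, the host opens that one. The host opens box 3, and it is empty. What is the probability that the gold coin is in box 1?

Consider each possible location of the gold coin in turn.
If it is in box 1 (prior 1/3): box 2 is available but not opened, probability 3/5; weight (1/3)·(3/5) = 1/5.
If it is in box 2 (prior 1/3): only box 3 is available, probability 1; weight (1/3)·1 = 1/3.
If it is in box 3 (prior 1/3): the host opened box 3, so this case is ruled out; weight (1/3)·0 = 0.
The weights sum to 8/15.
So P(the gold coin in box 1 | the host opened box 3) = (1/5) / (8/15) = 3/8.

3/8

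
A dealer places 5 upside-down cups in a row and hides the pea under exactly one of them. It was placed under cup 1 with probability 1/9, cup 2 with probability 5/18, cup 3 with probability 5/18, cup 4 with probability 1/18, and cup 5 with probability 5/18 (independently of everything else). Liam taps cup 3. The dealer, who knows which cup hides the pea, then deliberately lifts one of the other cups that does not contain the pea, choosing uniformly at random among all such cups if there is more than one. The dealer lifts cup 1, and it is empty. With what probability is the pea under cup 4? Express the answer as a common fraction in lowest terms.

Condition on the true location of the pea.
If it is under cup 1 (prior 1/9): the dealer opened cup 1, so this case is ruled out; weight (1/9)·0 = 0.
If it is under either of cups 2 and 5 (prior 5/18 each): the dealer has 3 equally likely choices, so probability 1/3; weight (5/18)·(1/3) = 5/54 each.
If it is under cup 3 (prior 5/18): the dealer has 4 equally likely choices, so probability 1/4; weight (5/18)·(1/4) = 5/72.
If it is under cup 4 (prior 1/18): the dealer has 3 equally likely choices, so probability 1/3; weight (1/18)·(1/3) = 1/54.
The weights sum to 59/216.
So P(the pea under cup 4 | the dealer opened cup 1) = (1/54) / (59/216) = 4/59.

4/59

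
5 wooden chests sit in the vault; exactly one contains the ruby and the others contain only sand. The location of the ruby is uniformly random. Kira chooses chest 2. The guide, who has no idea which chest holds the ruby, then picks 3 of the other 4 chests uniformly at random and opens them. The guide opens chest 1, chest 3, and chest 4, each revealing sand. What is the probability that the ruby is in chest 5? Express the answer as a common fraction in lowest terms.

1/2

Consider each possible location of the ruby in turn.
If it is in any of chests 1, 3, and 4 (prior 1/5 each): that chest was opened and seen not to hold the prize — ruled out; weight (1/5)·0 = 0 each.
If it is in either of chests 2 and 5 (prior 1/5 each): the guide picks exactly this set with probability 1/4 regardless, and none is the prize; weight (1/5)·(1/4) = 1/20 each.
The weights sum to 1/10.
So P(the ruby in chest 5 | the guide opened chest 1, chest 3, and chest 4) = (1/20) / (1/10) = 1/2.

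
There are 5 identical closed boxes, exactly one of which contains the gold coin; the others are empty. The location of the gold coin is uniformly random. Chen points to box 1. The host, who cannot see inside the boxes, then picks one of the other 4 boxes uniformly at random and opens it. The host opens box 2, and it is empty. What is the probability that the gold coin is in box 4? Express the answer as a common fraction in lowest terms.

Apply Bayes' rule, conditioning on where the gold coin actually is.
If it is in any of boxes 1, 3, 4, and 5 (prior 1/5 each): the host picks box 2 with probability 1/4 regardless, and it is not the prize; weight (1/5)·(1/4) = 1/20 each.
If it is in box 2 (prior 1/5): the host opened box 2, so this case is ruled out; weight (1/5)·0 = 0.
The weights sum to 1/5.
So P(the gold coin in box 4 | the host opened box 2) = (1/20) / (1/5) = 1/4.

1/4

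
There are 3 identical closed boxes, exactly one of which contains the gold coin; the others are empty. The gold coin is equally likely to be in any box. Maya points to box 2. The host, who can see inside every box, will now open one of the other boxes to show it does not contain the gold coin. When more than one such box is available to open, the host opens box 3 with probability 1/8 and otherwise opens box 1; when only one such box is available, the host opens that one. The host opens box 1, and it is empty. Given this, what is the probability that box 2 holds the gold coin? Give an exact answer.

Condition on the true location of the gold coin.
If it is in box 1 (prior 1/3): the host opened box 1, so this case is ruled out; weight (1/3)·0 = 0.
If it is in box 2 (prior 1/3): box 3 is available but not opened, probability 7/8; weight (1/3)·(7/8) = 7/24.
If it is in box 3 (prior 1/3): only box 1 is available, probability 1; weight (1/3)·1 = 1/3.
The weights sum to 5/8.
So P(the gold coin in box 2 | the host opened box 1) = (7/24) / (5/8) = 7/15.

7/15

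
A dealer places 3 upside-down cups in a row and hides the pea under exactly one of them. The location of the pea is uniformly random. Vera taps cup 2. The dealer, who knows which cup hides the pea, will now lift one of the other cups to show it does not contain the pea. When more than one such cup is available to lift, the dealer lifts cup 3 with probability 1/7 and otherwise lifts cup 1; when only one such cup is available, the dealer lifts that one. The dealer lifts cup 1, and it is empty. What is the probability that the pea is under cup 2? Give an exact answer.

6/13

Apply Bayes' rule, conditioning on where the pea actually is.
If it is under cup 1 (prior 1/3): the dealer opened cup 1, so this case is ruled out; weight (1/3)·0 = 0.
If it is under cup 2 (prior 1/3): cup 3 is available but not opened, probability 6/7; weight (1/3)·(6/7) = 2/7.
If it is under cup 3 (prior 1/3): only cup 1 is available, probability 1; weight (1/3)·1 = 1/3.
The weights sum to 13/21.
So P(the pea under cup 2 | the dealer opened cup 1) = (2/7) / (13/21) = 6/13.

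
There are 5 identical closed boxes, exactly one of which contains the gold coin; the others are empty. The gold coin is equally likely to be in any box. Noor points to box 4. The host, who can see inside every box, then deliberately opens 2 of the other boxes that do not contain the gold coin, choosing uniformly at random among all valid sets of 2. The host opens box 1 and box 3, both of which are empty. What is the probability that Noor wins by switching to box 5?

Apply Bayes' rule, conditioning on where the gold coin actually is.
If it is in either of boxes 1 and 3 (prior 1/5 each): that box was opened and seen not to hold the prize — ruled out; weight (1/5)·0 = 0 each.
If it is in either of boxes 2 and 5 (prior 1/5 each): the host has 3 equally likely choices, so probability 1/3; weight (1/5)·(1/3) = 1/15 each.
If it is in box 4 (prior 1/5): the host has 6 equally likely choices, so probability 1/6; weight (1/5)·(1/6) = 1/30.
The weights sum to 1/6.
So P(the gold coin in box 5 | the host opened box 1 and box 3) = (1/15) / (1/6) = 2/5.

2/5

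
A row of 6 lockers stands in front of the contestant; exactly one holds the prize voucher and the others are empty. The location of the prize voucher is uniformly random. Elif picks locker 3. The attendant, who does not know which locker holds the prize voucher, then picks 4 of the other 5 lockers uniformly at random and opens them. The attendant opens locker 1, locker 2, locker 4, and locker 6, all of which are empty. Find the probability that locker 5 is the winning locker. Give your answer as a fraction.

1/2

Apply Bayes' rule, conditioning on where the prize voucher actually is.
If it is in any of lockers 1, 2, 4, and 6 (prior 1/6 each): that locker was opened and seen not to hold the prize — ruled out; weight (1/6)·0 = 0 each.
If it is in either of lockers 3 and 5 (prior 1/6 each): the attendant picks exactly this set with probability 1/5 regardless, and none is the prize; weight (1/6)·(1/5) = 1/30 each.
The weights sum to 1/15.
So P(the prize voucher in locker 5 | the attendant opened locker 1, locker 2, locker 4, and locker 6) = (1/30) / (1/15) = 1/2.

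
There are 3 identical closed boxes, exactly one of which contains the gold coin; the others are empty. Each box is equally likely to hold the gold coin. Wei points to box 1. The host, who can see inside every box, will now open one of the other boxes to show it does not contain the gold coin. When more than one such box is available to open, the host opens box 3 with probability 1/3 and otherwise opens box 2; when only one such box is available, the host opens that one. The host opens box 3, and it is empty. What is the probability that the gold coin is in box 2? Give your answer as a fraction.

3/4

Consider each possible location of the gold coin in turn.
If it is in box 1 (prior 1/3): box 3 is available, opened with probability 1/3; weight (1/3)·(1/3) = 1/9.
If it is in box 2 (prior 1/3): only box 3 is available, probability 1; weight (1/3)·1 = 1/3.
If it is in box 3 (prior 1/3): the host opened box 3, so this case is ruled out; weight (1/3)·0 = 0.
The weights sum to 4/9.
So P(the gold coin in box 2 | the host opened box 3) = (1/3) / (4/9) = 3/4.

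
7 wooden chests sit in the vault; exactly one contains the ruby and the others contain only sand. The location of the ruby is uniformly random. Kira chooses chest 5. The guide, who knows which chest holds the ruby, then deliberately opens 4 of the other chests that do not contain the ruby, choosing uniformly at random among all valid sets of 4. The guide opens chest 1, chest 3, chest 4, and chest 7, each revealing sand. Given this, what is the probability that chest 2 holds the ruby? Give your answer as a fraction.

Apply Bayes' rule, conditioning on where the ruby actually is.
If it is in any of chests 1, 3, 4, and 7 (prior 1/7 each): that chest was opened and seen not to hold the prize — ruled out; weight (1/7)·0 = 0 each.
If it is in either of chests 2 and 6 (prior 1/7 each): the guide has 5 equally likely choices, so probability 1/5; weight (1/7)·(1/5) = 1/35 each.
If it is in chest 5 (prior 1/7): the guide has 15 equally likely choices, so probability 1/15; weight (1/7)·(1/15) = 1/105.
The weights sum to 1/15.
So P(the ruby in chest 2 | the guide opened chest 1, chest 3, chest 4, and chest 7) = (1/35) / (1/15) = 3/7.

3/7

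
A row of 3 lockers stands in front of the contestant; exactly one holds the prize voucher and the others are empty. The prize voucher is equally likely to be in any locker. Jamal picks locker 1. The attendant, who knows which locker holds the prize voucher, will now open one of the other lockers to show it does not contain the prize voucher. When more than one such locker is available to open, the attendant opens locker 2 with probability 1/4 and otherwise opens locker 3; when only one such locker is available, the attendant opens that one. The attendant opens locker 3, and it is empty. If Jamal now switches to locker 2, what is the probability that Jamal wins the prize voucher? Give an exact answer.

4/7

Apply Bayes' rule, conditioning on where the prize voucher actually is.
If it is in locker 1 (prior 1/3): locker 2 is available but not opened, probability 3/4; weight (1/3)·(3/4) = 1/4.
If it is in locker 2 (prior 1/3): only locker 3 is available, probability 1; weight (1/3)·1 = 1/3.
If it is in locker 3 (prior 1/3): the attendant opened locker 3, so this case is ruled out; weight (1/3)·0 = 0.
The weights sum to 7/12.
So P(the prize voucher in locker 2 | the attendant opened locker 3) = (1/3) / (7/12) = 4/7.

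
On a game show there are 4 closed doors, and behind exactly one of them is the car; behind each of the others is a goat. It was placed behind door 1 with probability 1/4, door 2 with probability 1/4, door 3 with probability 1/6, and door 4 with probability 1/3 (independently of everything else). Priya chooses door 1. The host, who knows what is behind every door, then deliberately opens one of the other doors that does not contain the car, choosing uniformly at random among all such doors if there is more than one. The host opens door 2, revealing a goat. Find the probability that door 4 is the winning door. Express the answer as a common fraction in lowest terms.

Apply Bayes' rule, conditioning on where the car actually is.
If it is behind door 1 (prior 1/4): the host has 3 equally likely choices, so probability 1/3; weight (1/4)·(1/3) = 1/12.
If it is behind door 2 (prior 1/4): the host opened door 2, so this case is ruled out; weight (1/4)·0 = 0.
If it is behind door 3 (prior 1/6): the host has 2 equally likely choices, so probability 1/2; weight (1/6)·(1/2) = 1/12.
If it is behind door 4 (prior 1/3): the host has 2 equally likely choices, so probability 1/2; weight (1/3)·(1/2) = 1/6.
The weights sum to 1/3.
So P(the car behind door 4 | the host opened door 2) = (1/6) / (1/3) = 1/2.

1/2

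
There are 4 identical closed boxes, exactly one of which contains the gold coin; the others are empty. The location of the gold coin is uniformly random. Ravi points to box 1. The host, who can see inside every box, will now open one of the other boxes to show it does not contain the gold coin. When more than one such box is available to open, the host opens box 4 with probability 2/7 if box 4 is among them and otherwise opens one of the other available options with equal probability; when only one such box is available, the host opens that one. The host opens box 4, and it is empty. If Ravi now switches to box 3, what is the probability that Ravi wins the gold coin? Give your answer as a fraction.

Consider each possible location of the gold coin in turn.
If it is in any of boxes 1, 2, and 3 (prior 1/4 each): box 4 is available, opened with probability 2/7; weight (1/4)·(2/7) = 1/14 each.
If it is in box 4 (prior 1/4): the host opened box 4, so this case is ruled out; weight (1/4)·0 = 0.
The weights sum to 3/14.
So P(the gold coin in box 3 | the host opened box 4) = (1/14) / (3/14) = 1/3.

1/3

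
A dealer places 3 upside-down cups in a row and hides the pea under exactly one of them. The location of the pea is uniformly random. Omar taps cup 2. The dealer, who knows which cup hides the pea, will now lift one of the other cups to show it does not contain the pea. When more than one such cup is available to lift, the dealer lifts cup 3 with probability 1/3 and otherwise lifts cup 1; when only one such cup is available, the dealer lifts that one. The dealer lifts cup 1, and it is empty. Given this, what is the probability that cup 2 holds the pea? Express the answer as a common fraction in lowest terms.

Condition on the true location of the pea.
If it is under cup 1 (prior 1/3): the dealer opened cup 1, so this case is ruled out; weight (1/3)·0 = 0.
If it is under cup 2 (prior 1/3): cup 3 is available but not opened, probability 2/3; weight (1/3)·(2/3) = 2/9.
If it is under cup 3 (prior 1/3): only cup 1 is available, probability 1; weight (1/3)·1 = 1/3.
The weights sum to 5/9.
So P(the pea under cup 2 | the dealer opened cup 1) = (2/9) / (5/9) = 2/5.

2/5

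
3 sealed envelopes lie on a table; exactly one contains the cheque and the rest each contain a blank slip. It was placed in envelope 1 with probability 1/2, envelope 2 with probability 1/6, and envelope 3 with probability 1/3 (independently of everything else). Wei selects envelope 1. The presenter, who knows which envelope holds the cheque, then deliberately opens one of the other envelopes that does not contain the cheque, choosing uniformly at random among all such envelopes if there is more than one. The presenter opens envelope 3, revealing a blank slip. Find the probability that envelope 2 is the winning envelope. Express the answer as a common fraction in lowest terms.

2/5

Apply Bayes' rule, conditioning on where the cheque actually is.
If it is in envelope 1 (prior 1/2): the presenter has 2 equally likely choices, so probability 1/2; weight (1/2)·(1/2) = 1/4.
If it is in envelope 2 (prior 1/6): the presenter has no choice, probability 1; weight (1/6)·1 = 1/6.
If it is in envelope 3 (prior 1/3): the presenter opened envelope 3, so this case is ruled out; weight (1/3)·0 = 0.
The weights sum to 5/12.
So P(the cheque in envelope 2 | the presenter opened envelope 3) = (1/6) / (5/12) = 2/5.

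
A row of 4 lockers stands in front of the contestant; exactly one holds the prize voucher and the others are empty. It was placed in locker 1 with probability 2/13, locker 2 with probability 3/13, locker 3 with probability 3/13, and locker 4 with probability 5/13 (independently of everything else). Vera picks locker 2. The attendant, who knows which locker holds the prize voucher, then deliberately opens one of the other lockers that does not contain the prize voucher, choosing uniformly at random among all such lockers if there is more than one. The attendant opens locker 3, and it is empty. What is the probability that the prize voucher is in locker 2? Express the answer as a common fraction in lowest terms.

2/9

Condition on the true location of the prize voucher.
If it is in locker 1 (prior 2/13): the attendant has 2 equally likely choices, so probability 1/2; weight (2/13)·(1/2) = 1/13.
If it is in locker 2 (prior 3/13): the attendant has 3 equally likely choices, so probability 1/3; weight (3/13)·(1/3) = 1/13.
If it is in locker 3 (prior 3/13): the attendant opened locker 3, so this case is ruled out; weight (3/13)·0 = 0.
If it is in locker 4 (prior 5/13): the attendant has 2 equally likely choices, so probability 1/2; weight (5/13)·(1/2) = 5/26.
The weights sum to 9/26.
So P(the prize voucher in locker 2 | the attendant opened locker 3) = (1/13) / (9/26) = 2/9.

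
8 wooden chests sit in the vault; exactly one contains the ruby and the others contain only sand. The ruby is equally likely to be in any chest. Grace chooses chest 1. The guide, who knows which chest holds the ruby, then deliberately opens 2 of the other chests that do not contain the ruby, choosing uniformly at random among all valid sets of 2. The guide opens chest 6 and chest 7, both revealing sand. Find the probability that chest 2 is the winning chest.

7/40

Consider each possible location of the ruby in turn.
If it is in chest 1 (prior 1/8): the guide has 21 equally likely choices, so probability 1/21; weight (1/8)·(1/21) = 1/168.
If it is in any of chests 2, 3, 4, 5, and 8 (prior 1/8 each): the guide has 15 equally likely choices, so probability 1/15; weight (1/8)·(1/15) = 1/120 each.
If it is in either of chests 6 and 7 (prior 1/8 each): that chest was opened and seen not to hold the prize — ruled out; weight (1/8)·0 = 0 each.
The weights sum to 1/21.
So P(the ruby in chest 2 | the guide opened chest 6 and chest 7) = (1/120) / (1/21) = 7/40.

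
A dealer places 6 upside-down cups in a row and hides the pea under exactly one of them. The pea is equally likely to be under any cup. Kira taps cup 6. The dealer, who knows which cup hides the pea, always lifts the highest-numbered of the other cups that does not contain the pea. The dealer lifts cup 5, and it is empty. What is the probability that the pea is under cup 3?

1/5

Consider each possible location of the pea in turn.
If it is under any of cups 1, 2, 3, 4, and 6 (prior 1/6 each): cup 5 is the highest-numbered option available, probability 1; weight (1/6)·1 = 1/6 each.
If it is under cup 5 (prior 1/6): the dealer opened cup 5, so this case is ruled out; weight (1/6)·0 = 0.
The weights sum to 5/6.
So P(the pea under cup 3 | the dealer opened cup 5) = (1/6) / (5/6) = 1/5.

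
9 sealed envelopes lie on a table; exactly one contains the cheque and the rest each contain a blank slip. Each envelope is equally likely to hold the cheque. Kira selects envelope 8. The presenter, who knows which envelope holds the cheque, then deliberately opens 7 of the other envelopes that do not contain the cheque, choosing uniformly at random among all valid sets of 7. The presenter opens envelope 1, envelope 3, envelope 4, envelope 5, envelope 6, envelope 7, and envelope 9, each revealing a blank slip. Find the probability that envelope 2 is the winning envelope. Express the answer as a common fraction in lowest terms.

8/9

Apply Bayes' rule, conditioning on where the cheque actually is.
If it is in any of envelopes 1, 3, 4, 5, 6, 7, and 9 (prior 1/9 each): that envelope was opened and seen not to hold the prize — ruled out; weight (1/9)·0 = 0 each.
If it is in envelope 2 (prior 1/9): the presenter has no choice, probability 1; weight (1/9)·1 = 1/9.
If it is in envelope 8 (prior 1/9): the presenter has 8 equally likely choices, so probability 1/8; weight (1/9)·(1/8) = 1/72.
The weights sum to 1/8.
So P(the cheque in envelope 2 | the presenter opened envelope 1, envelope 3, envelope 4, envelope 5, envelope 6, envelope 7, and envelope 9) = (1/9) / (1/8) = 8/9.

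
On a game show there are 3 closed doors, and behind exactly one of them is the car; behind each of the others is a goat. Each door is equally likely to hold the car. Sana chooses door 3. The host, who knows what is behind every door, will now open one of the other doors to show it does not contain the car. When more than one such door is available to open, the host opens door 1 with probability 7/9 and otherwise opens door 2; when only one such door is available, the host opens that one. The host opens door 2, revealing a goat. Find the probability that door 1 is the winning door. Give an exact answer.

Consider each possible location of the car in turn.
If it is behind door 1 (prior 1/3): only door 2 is available, probability 1; weight (1/3)·1 = 1/3.
If it is behind door 2 (prior 1/3): the host opened door 2, so this case is ruled out; weight (1/3)·0 = 0.
If it is behind door 3 (prior 1/3): door 1 is available but not opened, probability 2/9; weight (1/3)·(2/9) = 2/27.
The weights sum to 11/27.
So P(the car behind door 1 | the host opened door 2) = (1/3) / (11/27) = 9/11.

9/11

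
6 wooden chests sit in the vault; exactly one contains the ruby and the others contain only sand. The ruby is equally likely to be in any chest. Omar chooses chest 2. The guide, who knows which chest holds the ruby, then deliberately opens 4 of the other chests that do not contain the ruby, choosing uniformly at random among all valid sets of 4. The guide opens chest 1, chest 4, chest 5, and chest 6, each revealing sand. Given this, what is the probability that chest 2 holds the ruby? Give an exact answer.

1/6

Apply Bayes' rule, conditioning on where the ruby actually is.
If it is in any of chests 1, 4, 5, and 6 (prior 1/6 each): that chest was opened and seen not to hold the prize — ruled out; weight (1/6)·0 = 0 each.
If it is in chest 2 (prior 1/6): the guide has 5 equally likely choices, so probability 1/5; weight (1/6)·(1/5) = 1/30.
If it is in chest 3 (prior 1/6): the guide has no choice, probability 1; weight (1/6)·1 = 1/6.
The weights sum to 1/5.
So P(the ruby in chest 2 | the guide opened chest 1, chest 4, chest 5, and chest 6) = (1/30) / (1/5) = 1/6.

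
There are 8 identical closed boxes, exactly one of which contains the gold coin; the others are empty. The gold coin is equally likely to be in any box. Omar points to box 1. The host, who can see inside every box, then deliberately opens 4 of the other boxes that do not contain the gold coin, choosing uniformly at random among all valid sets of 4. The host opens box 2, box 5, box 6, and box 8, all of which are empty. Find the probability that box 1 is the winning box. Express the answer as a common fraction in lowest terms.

1/8

Consider each possible location of the gold coin in turn.
If it is in box 1 (prior 1/8): the host has 35 equally likely choices, so probability 1/35; weight (1/8)·(1/35) = 1/280.
If it is in any of boxes 2, 5, 6, and 8 (prior 1/8 each): that box was opened and seen not to hold the prize — ruled out; weight (1/8)·0 = 0 each.
If it is in any of boxes 3, 4, and 7 (prior 1/8 each): the host has 15 equally likely choices, so probability 1/15; weight (1/8)·(1/15) = 1/120 each.
The weights sum to 1/35.
So P(the gold coin in box 1 | the host opened box 2, box 5, box 6, and box 8) = (1/280) / (1/35) = 1/8.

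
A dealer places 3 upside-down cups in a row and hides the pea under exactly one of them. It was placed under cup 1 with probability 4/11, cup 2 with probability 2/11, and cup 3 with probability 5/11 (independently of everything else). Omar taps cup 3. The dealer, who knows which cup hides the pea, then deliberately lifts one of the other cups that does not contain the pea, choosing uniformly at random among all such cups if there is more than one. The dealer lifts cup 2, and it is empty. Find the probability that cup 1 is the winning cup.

Consider each possible location of the pea in turn.
If it is under cup 1 (prior 4/11): the dealer has no choice, probability 1; weight (4/11)·1 = 4/11.
If it is under cup 2 (prior 2/11): the dealer opened cup 2, so this case is ruled out; weight (2/11)·0 = 0.
If it is under cup 3 (prior 5/11): the dealer has 2 equally likely choices, so probability 1/2; weight (5/11)·(1/2) = 5/22.
The weights sum to 13/22.
So P(the pea under cup 1 | the dealer opened cup 2) = (4/11) / (13/22) = 8/13.

8/13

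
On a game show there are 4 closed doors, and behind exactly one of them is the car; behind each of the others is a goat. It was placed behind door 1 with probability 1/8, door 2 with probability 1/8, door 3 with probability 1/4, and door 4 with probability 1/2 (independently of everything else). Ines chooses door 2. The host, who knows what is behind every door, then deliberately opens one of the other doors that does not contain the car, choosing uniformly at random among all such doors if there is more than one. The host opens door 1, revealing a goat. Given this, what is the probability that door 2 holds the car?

1/10

Condition on the true location of the car.
If it is behind door 1 (prior 1/8): the host opened door 1, so this case is ruled out; weight (1/8)·0 = 0.
If it is behind door 2 (prior 1/8): the host has 3 equally likely choices, so probability 1/3; weight (1/8)·(1/3) = 1/24.
If it is behind door 3 (prior 1/4): the host has 2 equally likely choices, so probability 1/2; weight (1/4)·(1/2) = 1/8.
If it is behind door 4 (prior 1/2): the host has 2 equally likely choices, so probability 1/2; weight (1/2)·(1/2) = 1/4.
The weights sum to 5/12.
So P(the car behind door 2 | the host opened door 1) = (1/24) / (5/12) = 1/10.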